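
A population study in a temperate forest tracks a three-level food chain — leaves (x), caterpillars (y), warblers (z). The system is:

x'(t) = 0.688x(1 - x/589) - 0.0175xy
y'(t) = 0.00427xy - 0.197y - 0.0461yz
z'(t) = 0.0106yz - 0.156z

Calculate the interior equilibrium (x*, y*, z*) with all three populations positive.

x* ≈ 369, y* ≈ 14.7, z* ≈ 29.9

From dz/dt = 0: 0.0106y* = 0.156, so y* = 14.7.
From dx/dt = 0: 0.688(1 - x*/589) = 0.0175·14.7, giving x* = 589·(1 - 0.374) = 369.
From dy/dt = 0: 0.00427·369 - 0.197 = 0.0461z*, so z* = 1.38/0.0461 = 29.9.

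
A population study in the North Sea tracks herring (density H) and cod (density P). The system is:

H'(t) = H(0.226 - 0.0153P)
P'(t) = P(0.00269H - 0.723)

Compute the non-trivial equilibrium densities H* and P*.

Set dP/dt = 0 with P > 0: 0.00269H - 0.723 = 0, so H* = 0.723/0.00269 = 269.
Set dH/dt = 0 with H > 0: 0.226 - 0.0153P = 0, so P* = 0.226/0.0153 = 14.8.

H* ≈ 269, P* ≈ 14.8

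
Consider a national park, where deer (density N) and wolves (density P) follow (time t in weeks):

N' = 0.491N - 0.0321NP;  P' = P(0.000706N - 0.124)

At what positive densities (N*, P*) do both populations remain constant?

N* ≈ 176, P* ≈ 15.3

Set dP/dt = 0 with P > 0: 0.000706N - 0.124 = 0, so N* = 0.124/0.000706 = 176.
Set dN/dt = 0 with N > 0: 0.491 - 0.0321P = 0, so P* = 0.491/0.0321 = 15.3.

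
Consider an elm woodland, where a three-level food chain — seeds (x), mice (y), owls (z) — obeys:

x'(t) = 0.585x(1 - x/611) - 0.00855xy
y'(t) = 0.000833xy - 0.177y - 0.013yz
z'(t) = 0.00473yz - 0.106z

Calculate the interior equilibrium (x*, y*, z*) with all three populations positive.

From dz/dt = 0: 0.00473y* = 0.106, so y* = 22.4.
From dx/dt = 0: 0.585(1 - x*/611) = 0.00855·22.4, giving x* = 611·(1 - 0.328) = 411.
From dy/dt = 0: 0.000833·411 - 0.177 = 0.013z*, so z* = 0.165/0.013 = 12.7.

x* ≈ 411, y* ≈ 22.4, z* ≈ 12.7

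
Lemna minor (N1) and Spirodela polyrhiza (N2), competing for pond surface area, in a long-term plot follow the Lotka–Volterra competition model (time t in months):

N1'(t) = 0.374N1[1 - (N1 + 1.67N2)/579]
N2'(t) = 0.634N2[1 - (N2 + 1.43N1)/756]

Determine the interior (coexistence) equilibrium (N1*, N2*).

N1* ≈ 492, N2* ≈ 51.8

Setting both brackets to zero gives the nullclines N1 + 1.67N2 = 579 and 1.43N1 + N2 = 756.
Substituting N2 = 756 - 1.43N1 into the first: N1(1 - 1.67·1.43) = 579 - 1.67·756.
So N1* = -684/-1.39 = 492, and then N2* = 756 - 1.43·492 = 51.8.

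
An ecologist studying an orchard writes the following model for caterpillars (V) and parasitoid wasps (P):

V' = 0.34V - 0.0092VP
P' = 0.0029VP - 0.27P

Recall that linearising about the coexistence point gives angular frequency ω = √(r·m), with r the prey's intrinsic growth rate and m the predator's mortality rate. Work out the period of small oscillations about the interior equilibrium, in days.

Here r = 0.34 and m = 0.27, so r·m = 0.0918.
ω = √0.0918 = 0.303 per day, hence T = 2π/ω ≈ 20.7 days.

T ≈ 20.7 days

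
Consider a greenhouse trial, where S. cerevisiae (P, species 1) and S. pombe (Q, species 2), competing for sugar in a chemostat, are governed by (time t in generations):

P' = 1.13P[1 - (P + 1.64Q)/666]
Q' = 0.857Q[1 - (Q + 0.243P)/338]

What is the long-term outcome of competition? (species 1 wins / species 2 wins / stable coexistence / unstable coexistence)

Compare the nullcline intercepts: K1/α12 = 666/1.64 = 406 > K2 = 338; K2/α21 = 338/0.243 = 1390 > K1 = 666.
Since both inequalities hold, each species can invade when rare, so the interior equilibrium is stable.

stable coexistence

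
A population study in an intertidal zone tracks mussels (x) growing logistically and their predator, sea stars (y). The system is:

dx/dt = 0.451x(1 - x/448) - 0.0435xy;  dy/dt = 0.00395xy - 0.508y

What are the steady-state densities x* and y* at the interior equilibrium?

x* ≈ 129, y* ≈ 7.39

From dy/dt = 0 with y > 0: 0.00395x* = 0.508, so x* = 129.
Substitute into dx/dt = 0: 0.451(1 - 129/448) = 0.0435y*.
The bracket is 0.713, giving y* = 0.322/0.0435 = 7.39.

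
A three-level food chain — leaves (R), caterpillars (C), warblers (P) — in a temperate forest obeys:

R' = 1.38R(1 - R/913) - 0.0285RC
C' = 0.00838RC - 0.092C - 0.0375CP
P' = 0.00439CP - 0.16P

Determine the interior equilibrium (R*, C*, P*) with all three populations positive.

From dP/dt = 0: 0.00439C* = 0.16, so C* = 36.4.
From dR/dt = 0: 1.38(1 - R*/913) = 0.0285·36.4, giving R* = 913·(1 - 0.753) = 226.
From dC/dt = 0: 0.00838·226 - 0.092 = 0.0375P*, so P* = 1.8/0.0375 = 48.

R* ≈ 226, C* ≈ 36.4, P* ≈ 48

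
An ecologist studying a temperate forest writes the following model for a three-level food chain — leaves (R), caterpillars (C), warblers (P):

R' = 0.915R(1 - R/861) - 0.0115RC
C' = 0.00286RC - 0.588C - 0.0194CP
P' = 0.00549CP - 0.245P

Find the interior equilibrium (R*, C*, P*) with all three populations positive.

From dP/dt = 0: 0.00549C* = 0.245, so C* = 44.6.
From dR/dt = 0: 0.915(1 - R*/861) = 0.0115·44.6, giving R* = 861·(1 - 0.561) = 378.
From dC/dt = 0: 0.00286·378 - 0.588 = 0.0194P*, so P* = 0.493/0.0194 = 25.4.

R* ≈ 378, C* ≈ 44.6, P* ≈ 25.4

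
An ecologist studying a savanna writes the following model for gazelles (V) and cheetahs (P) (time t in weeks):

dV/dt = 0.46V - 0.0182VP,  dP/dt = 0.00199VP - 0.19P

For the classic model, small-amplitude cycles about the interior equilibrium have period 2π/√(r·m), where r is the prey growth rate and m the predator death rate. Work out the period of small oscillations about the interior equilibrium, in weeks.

T ≈ 21.3 weeks

Here r = 0.46 and m = 0.19, so r·m = 0.0874.
ω = √0.0874 = 0.296 per week, hence T = 2π/ω ≈ 21.3 weeks.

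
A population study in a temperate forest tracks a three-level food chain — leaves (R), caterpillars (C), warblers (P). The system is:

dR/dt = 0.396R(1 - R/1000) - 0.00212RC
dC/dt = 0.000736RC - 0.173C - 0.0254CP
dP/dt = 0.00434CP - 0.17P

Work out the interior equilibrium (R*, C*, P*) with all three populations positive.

From dP/dt = 0: 0.00434C* = 0.17, so C* = 39.2.
From dR/dt = 0: 0.396(1 - R*/1000) = 0.00212·39.2, giving R* = 1000·(1 - 0.21) = 790.
From dC/dt = 0: 0.000736·790 - 0.173 = 0.0254P*, so P* = 0.409/0.0254 = 16.1.

R* ≈ 790, C* ≈ 39.2, P* ≈ 16.1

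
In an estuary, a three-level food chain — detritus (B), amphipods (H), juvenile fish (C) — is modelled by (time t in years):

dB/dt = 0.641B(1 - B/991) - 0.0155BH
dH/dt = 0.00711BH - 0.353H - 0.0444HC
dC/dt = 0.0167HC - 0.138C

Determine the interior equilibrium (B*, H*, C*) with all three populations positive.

B* ≈ 793, H* ≈ 8.26, C* ≈ 119

From dC/dt = 0: 0.0167H* = 0.138, so H* = 8.26.
From dB/dt = 0: 0.641(1 - B*/991) = 0.0155·8.26, giving B* = 991·(1 - 0.2) = 793.
From dH/dt = 0: 0.00711·793 - 0.353 = 0.0444C*, so C* = 5.29/0.0444 = 119.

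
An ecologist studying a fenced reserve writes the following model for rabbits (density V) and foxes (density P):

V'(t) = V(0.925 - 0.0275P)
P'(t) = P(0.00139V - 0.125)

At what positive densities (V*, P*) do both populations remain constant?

Set dP/dt = 0 with P > 0: 0.00139V - 0.125 = 0, so V* = 0.125/0.00139 = 89.9.
Set dV/dt = 0 with V > 0: 0.925 - 0.0275P = 0, so P* = 0.925/0.0275 = 33.6.

V* ≈ 89.9, P* ≈ 33.6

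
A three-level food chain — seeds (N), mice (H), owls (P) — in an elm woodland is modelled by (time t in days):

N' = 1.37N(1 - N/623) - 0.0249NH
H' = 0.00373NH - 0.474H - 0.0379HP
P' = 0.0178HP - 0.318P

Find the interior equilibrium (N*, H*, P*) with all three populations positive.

From dP/dt = 0: 0.0178H* = 0.318, so H* = 17.9.
From dN/dt = 0: 1.37(1 - N*/623) = 0.0249·17.9, giving N* = 623·(1 - 0.325) = 421.
From dH/dt = 0: 0.00373·421 - 0.474 = 0.0379P*, so P* = 1.1/0.0379 = 28.9.

N* ≈ 421, H* ≈ 17.9, P* ≈ 28.9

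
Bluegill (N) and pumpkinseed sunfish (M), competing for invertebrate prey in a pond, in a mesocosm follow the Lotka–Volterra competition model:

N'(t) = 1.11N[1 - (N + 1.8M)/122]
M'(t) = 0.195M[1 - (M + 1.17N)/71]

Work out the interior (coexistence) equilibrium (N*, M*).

Setting both brackets to zero gives the nullclines N + 1.8M = 122 and 1.17N + M = 71.
Substituting M = 71 - 1.17N into the first: N(1 - 1.8·1.17) = 122 - 1.8·71.
So N* = -5.8/-1.11 = 5.24, and then M* = 71 - 1.17·5.24 = 64.9.

N* ≈ 5.24, M* ≈ 64.9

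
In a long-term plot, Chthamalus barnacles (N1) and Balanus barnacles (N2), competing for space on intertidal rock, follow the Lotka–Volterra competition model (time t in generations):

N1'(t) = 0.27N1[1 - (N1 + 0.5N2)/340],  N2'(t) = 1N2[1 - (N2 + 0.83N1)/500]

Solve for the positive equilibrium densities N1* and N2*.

N1* ≈ 154, N2* ≈ 372

Setting both brackets to zero gives the nullclines N1 + 0.5N2 = 340 and 0.83N1 + N2 = 500.
Substituting N2 = 500 - 0.83N1 into the first: N1(1 - 0.5·0.83) = 340 - 0.5·500.
So N1* = 90/0.585 = 154, and then N2* = 500 - 0.83·154 = 372.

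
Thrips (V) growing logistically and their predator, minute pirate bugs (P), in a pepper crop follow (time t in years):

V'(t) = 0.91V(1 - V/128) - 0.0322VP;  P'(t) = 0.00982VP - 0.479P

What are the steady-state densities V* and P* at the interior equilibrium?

From dP/dt = 0 with P > 0: 0.00982V* = 0.479, so V* = 48.8.
Substitute into dV/dt = 0: 0.91(1 - 48.8/128) = 0.0322P*.
The bracket is 0.619, giving P* = 0.563/0.0322 = 17.5.

V* ≈ 48.8, P* ≈ 17.5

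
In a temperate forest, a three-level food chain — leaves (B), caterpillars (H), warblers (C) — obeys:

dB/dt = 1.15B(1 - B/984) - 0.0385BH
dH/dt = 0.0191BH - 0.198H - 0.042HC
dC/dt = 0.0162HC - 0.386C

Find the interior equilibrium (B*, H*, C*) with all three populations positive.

From dC/dt = 0: 0.0162H* = 0.386, so H* = 23.8.
From dB/dt = 0: 1.15(1 - B*/984) = 0.0385·23.8, giving B* = 984·(1 - 0.798) = 199.
From dH/dt = 0: 0.0191·199 - 0.198 = 0.042C*, so C* = 3.6/0.042 = 85.8.

B* ≈ 199, H* ≈ 23.8, C* ≈ 85.8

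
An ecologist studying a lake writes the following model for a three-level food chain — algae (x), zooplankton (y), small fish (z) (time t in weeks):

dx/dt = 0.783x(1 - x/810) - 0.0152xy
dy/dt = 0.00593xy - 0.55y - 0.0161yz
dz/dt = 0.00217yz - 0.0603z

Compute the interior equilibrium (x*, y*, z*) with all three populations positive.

x* ≈ 373, y* ≈ 27.8, z* ≈ 103

From dz/dt = 0: 0.00217y* = 0.0603, so y* = 27.8.
From dx/dt = 0: 0.783(1 - x*/810) = 0.0152·27.8, giving x* = 810·(1 - 0.539) = 373.
From dy/dt = 0: 0.00593·373 - 0.55 = 0.0161z*, so z* = 1.66/0.0161 = 103.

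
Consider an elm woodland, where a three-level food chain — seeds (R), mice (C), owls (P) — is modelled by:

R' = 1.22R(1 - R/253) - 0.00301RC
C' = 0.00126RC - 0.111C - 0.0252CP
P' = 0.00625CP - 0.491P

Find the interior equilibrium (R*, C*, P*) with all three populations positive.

R* ≈ 204, C* ≈ 78.6, P* ≈ 5.79

From dP/dt = 0: 0.00625C* = 0.491, so C* = 78.6.
From dR/dt = 0: 1.22(1 - R*/253) = 0.00301·78.6, giving R* = 253·(1 - 0.194) = 204.
From dC/dt = 0: 0.00126·204 - 0.111 = 0.0252P*, so P* = 0.146/0.0252 = 5.79.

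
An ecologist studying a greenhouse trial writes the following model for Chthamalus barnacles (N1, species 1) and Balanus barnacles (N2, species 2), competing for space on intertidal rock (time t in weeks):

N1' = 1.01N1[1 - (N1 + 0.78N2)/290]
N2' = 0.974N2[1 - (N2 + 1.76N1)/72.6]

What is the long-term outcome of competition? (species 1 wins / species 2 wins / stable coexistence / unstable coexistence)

species 1 excludes species 2

Compare the nullcline intercepts: K1/α12 = 290/0.78 = 372 > K2 = 72.6; K2/α21 = 72.6/1.76 = 41.2 < K1 = 290.
Since the inequalities point opposite ways, species 1 can invade but species 2 cannot.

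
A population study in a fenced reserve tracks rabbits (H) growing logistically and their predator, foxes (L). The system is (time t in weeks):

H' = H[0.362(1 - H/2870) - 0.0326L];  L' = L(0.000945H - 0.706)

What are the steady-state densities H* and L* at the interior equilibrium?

From dL/dt = 0 with L > 0: 0.000945H* = 0.706, so H* = 747.
Substitute into dH/dt = 0: 0.362(1 - 747/2870) = 0.0326L*.
The bracket is 0.74, giving L* = 0.268/0.0326 = 8.21.

H* ≈ 747, L* ≈ 8.21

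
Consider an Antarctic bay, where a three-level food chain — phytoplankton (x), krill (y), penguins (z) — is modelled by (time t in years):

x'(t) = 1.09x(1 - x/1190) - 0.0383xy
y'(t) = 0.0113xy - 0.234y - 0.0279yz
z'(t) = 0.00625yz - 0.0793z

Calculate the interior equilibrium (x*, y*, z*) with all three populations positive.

From dz/dt = 0: 0.00625y* = 0.0793, so y* = 12.7.
From dx/dt = 0: 1.09(1 - x*/1190) = 0.0383·12.7, giving x* = 1190·(1 - 0.446) = 659.
From dy/dt = 0: 0.0113·659 - 0.234 = 0.0279z*, so z* = 7.22/0.0279 = 259.

x* ≈ 659, y* ≈ 12.7, z* ≈ 259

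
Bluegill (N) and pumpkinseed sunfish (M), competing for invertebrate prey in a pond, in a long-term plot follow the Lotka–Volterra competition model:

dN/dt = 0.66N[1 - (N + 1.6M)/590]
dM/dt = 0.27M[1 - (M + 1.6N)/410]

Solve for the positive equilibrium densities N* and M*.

N* ≈ 42.3, M* ≈ 342

Setting both brackets to zero gives the nullclines N + 1.6M = 590 and 1.6N + M = 410.
Substituting M = 410 - 1.6N into the first: N(1 - 1.6·1.6) = 590 - 1.6·410.
So N* = -66/-1.56 = 42.3, and then M* = 410 - 1.6·42.3 = 342.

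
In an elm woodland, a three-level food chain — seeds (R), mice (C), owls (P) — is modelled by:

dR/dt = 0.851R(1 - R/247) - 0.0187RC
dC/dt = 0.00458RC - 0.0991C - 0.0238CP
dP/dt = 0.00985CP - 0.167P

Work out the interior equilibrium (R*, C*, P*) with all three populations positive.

From dP/dt = 0: 0.00985C* = 0.167, so C* = 17.
From dR/dt = 0: 0.851(1 - R*/247) = 0.0187·17, giving R* = 247·(1 - 0.373) = 155.
From dC/dt = 0: 0.00458·155 - 0.0991 = 0.0238P*, so P* = 0.611/0.0238 = 25.7.

R* ≈ 155, C* ≈ 17, P* ≈ 25.7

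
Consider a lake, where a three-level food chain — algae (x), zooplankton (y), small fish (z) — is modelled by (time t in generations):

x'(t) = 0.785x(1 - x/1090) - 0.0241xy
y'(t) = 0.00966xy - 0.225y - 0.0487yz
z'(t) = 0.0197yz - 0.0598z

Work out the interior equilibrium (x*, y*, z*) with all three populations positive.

From dz/dt = 0: 0.0197y* = 0.0598, so y* = 3.04.
From dx/dt = 0: 0.785(1 - x*/1090) = 0.0241·3.04, giving x* = 1090·(1 - 0.0932) = 988.
From dy/dt = 0: 0.00966·988 - 0.225 = 0.0487z*, so z* = 9.32/0.0487 = 191.

x* ≈ 988, y* ≈ 3.04, z* ≈ 191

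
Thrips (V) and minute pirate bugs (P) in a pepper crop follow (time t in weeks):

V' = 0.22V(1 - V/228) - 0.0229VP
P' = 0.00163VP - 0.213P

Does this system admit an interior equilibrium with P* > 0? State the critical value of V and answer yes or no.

Threshold V = 131; K > 131, so yes, the predator persists.

The predator equation gives dP/dt > 0 only when V > 0.213/0.00163 = 131.
Without the predator, V → K = 228. Since 228 > 131, the predator can invade and persist.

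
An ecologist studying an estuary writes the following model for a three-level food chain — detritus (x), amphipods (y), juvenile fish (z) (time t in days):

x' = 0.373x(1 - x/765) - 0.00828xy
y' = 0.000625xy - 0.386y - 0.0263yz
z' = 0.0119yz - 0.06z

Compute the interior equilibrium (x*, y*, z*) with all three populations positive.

x* ≈ 679, y* ≈ 5.04, z* ≈ 1.47

From dz/dt = 0: 0.0119y* = 0.06, so y* = 5.04.
From dx/dt = 0: 0.373(1 - x*/765) = 0.00828·5.04, giving x* = 765·(1 - 0.112) = 679.
From dy/dt = 0: 0.000625·679 - 0.386 = 0.0263z*, so z* = 0.0386/0.0263 = 1.47.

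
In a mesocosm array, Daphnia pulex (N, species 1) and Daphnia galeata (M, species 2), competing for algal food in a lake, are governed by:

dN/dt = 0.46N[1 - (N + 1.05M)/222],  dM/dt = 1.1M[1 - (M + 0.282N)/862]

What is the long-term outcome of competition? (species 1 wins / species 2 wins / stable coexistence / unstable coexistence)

species 2 excludes species 1

Compare the nullcline intercepts: K1/α12 = 222/1.05 = 211 < K2 = 862; K2/α21 = 862/0.282 = 3060 > K1 = 222.
Since the inequalities point opposite ways, species 2 can invade but species 1 cannot.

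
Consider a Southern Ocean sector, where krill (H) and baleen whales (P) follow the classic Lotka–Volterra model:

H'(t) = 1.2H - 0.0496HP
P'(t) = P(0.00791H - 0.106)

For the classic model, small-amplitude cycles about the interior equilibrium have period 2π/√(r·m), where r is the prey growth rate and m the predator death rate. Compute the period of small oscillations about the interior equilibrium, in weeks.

T ≈ 17.6 weeks

Here r = 1.2 and m = 0.106, so r·m = 0.127.
ω = √0.127 = 0.357 per week, hence T = 2π/ω ≈ 17.6 weeks.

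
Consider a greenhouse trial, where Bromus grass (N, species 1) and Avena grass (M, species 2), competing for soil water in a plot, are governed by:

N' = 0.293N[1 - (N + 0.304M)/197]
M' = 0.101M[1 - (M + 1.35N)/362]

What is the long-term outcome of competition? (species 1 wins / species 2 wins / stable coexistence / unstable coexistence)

Compare the nullcline intercepts: K1/α12 = 197/0.304 = 648 > K2 = 362; K2/α21 = 362/1.35 = 268 > K1 = 197.
Since both inequalities hold, each species can invade when rare, so the interior equilibrium is stable.

stable coexistence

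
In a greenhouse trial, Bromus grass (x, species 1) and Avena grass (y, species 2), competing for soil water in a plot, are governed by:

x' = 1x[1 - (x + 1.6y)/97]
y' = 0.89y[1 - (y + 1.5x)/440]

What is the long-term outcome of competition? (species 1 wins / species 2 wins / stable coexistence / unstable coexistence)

Compare the nullcline intercepts: K1/α12 = 97/1.6 = 60.6 < K2 = 440; K2/α21 = 440/1.5 = 293 > K1 = 97.
Since the inequalities point opposite ways, species 2 can invade but species 1 cannot.

species 2 excludes species 1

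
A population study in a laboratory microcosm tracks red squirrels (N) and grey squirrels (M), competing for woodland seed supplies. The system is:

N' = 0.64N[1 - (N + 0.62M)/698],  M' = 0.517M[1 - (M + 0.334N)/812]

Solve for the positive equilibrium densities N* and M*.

N* ≈ 245, M* ≈ 730

Setting both brackets to zero gives the nullclines N + 0.62M = 698 and 0.334N + M = 812.
Substituting M = 812 - 0.334N into the first: N(1 - 0.62·0.334) = 698 - 0.62·812.
So N* = 195/0.793 = 245, and then M* = 812 - 0.334·245 = 730.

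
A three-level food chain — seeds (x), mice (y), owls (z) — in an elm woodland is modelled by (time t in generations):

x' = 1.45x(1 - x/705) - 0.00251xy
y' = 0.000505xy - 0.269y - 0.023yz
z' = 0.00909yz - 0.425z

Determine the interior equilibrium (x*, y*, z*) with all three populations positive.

x* ≈ 648, y* ≈ 46.8, z* ≈ 2.53

From dz/dt = 0: 0.00909y* = 0.425, so y* = 46.8.
From dx/dt = 0: 1.45(1 - x*/705) = 0.00251·46.8, giving x* = 705·(1 - 0.0809) = 648.
From dy/dt = 0: 0.000505·648 - 0.269 = 0.023z*, so z* = 0.0582/0.023 = 2.53.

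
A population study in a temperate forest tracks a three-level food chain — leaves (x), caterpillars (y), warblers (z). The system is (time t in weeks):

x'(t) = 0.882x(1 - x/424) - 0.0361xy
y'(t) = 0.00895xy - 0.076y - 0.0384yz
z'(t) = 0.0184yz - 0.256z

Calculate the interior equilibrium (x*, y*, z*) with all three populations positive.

From dz/dt = 0: 0.0184y* = 0.256, so y* = 13.9.
From dx/dt = 0: 0.882(1 - x*/424) = 0.0361·13.9, giving x* = 424·(1 - 0.569) = 183.
From dy/dt = 0: 0.00895·183 - 0.076 = 0.0384z*, so z* = 1.56/0.0384 = 40.6.

x* ≈ 183, y* ≈ 13.9, z* ≈ 40.6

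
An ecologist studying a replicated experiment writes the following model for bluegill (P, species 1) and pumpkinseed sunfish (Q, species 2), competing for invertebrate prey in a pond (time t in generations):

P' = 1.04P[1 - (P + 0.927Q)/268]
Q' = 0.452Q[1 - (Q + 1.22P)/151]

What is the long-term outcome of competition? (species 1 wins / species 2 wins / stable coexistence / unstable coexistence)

species 1 excludes species 2

Compare the nullcline intercepts: K1/α12 = 268/0.927 = 289 > K2 = 151; K2/α21 = 151/1.22 = 124 < K1 = 268.
Since the inequalities point opposite ways, species 1 can invade but species 2 cannot.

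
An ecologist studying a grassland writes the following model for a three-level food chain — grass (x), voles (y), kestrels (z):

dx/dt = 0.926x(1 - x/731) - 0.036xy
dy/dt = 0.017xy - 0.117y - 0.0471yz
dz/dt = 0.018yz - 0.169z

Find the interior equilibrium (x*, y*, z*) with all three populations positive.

From dz/dt = 0: 0.018y* = 0.169, so y* = 9.39.
From dx/dt = 0: 0.926(1 - x*/731) = 0.036·9.39, giving x* = 731·(1 - 0.365) = 464.
From dy/dt = 0: 0.017·464 - 0.117 = 0.0471z*, so z* = 7.77/0.0471 = 165.

x* ≈ 464, y* ≈ 9.39, z* ≈ 165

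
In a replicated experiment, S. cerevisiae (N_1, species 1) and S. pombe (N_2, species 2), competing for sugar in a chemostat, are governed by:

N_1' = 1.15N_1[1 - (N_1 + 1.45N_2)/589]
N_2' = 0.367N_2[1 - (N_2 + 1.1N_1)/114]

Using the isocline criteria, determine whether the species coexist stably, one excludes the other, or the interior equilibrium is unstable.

Compare the nullcline intercepts: K1/α12 = 589/1.45 = 406 > K2 = 114; K2/α21 = 114/1.1 = 104 < K1 = 589.
Since the inequalities point opposite ways, species 1 can invade but species 2 cannot.

species 1 excludes species 2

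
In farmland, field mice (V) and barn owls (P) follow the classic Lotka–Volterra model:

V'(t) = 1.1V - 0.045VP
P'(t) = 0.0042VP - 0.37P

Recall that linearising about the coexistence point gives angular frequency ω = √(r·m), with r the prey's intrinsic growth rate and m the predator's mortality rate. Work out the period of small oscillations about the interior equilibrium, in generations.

Here r = 1.1 and m = 0.37, so r·m = 0.407.
ω = √0.407 = 0.638 per generation, hence T = 2π/ω ≈ 9.85 generations.

T ≈ 9.85 generations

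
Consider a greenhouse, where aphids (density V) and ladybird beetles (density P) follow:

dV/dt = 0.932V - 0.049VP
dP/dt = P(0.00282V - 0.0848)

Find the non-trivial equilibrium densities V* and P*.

V* ≈ 30.1, P* ≈ 19

Set dP/dt = 0 with P > 0: 0.00282V - 0.0848 = 0, so V* = 0.0848/0.00282 = 30.1.
Set dV/dt = 0 with V > 0: 0.932 - 0.049P = 0, so P* = 0.932/0.049 = 19.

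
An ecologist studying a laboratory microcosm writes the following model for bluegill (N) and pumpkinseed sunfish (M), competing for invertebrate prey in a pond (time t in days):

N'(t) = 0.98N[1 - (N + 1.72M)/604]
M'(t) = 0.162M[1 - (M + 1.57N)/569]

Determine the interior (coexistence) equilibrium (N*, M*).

Setting both brackets to zero gives the nullclines N + 1.72M = 604 and 1.57N + M = 569.
Substituting M = 569 - 1.57N into the first: N(1 - 1.72·1.57) = 604 - 1.72·569.
So N* = -375/-1.7 = 220, and then M* = 569 - 1.57·220 = 223.

N* ≈ 220, M* ≈ 223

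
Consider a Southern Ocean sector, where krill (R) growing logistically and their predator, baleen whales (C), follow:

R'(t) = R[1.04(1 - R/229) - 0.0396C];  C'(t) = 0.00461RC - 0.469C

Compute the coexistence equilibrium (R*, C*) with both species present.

From dC/dt = 0 with C > 0: 0.00461R* = 0.469, so R* = 102.
Substitute into dR/dt = 0: 1.04(1 - 102/229) = 0.0396C*.
The bracket is 0.556, giving C* = 0.578/0.0396 = 14.6.

R* ≈ 102, C* ≈ 14.6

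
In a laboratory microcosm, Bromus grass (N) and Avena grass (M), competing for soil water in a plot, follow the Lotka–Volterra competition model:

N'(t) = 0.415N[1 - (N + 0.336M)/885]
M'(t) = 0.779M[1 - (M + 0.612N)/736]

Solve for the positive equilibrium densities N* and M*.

Setting both brackets to zero gives the nullclines N + 0.336M = 885 and 0.612N + M = 736.
Substituting M = 736 - 0.612N into the first: N(1 - 0.336·0.612) = 885 - 0.336·736.
So N* = 638/0.794 = 803, and then M* = 736 - 0.612·803 = 245.

N* ≈ 803, M* ≈ 245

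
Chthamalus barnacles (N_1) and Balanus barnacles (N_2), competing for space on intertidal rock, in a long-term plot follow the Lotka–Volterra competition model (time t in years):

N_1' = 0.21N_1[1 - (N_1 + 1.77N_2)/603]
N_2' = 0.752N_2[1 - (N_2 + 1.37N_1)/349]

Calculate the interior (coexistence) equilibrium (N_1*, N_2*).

Setting both brackets to zero gives the nullclines N_1 + 1.77N_2 = 603 and 1.37N_1 + N_2 = 349.
Substituting N_2 = 349 - 1.37N_1 into the first: N_1(1 - 1.77·1.37) = 603 - 1.77·349.
So N_1* = -14.7/-1.42 = 10.3, and then N_2* = 349 - 1.37·10.3 = 335.

N_1* ≈ 10.3, N_2* ≈ 335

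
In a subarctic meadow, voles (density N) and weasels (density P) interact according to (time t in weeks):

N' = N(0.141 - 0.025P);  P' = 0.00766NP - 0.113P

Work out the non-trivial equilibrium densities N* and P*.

Set dP/dt = 0 with P > 0: 0.00766N - 0.113 = 0, so N* = 0.113/0.00766 = 14.8.
Set dN/dt = 0 with N > 0: 0.141 - 0.025P = 0, so P* = 0.141/0.025 = 5.64.

N* ≈ 14.8, P* ≈ 5.64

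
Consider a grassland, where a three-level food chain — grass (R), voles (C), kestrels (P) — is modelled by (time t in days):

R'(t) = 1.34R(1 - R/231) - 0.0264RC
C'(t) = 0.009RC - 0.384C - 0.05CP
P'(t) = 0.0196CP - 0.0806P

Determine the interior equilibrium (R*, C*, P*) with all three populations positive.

R* ≈ 212, C* ≈ 4.11, P* ≈ 30.5

From dP/dt = 0: 0.0196C* = 0.0806, so C* = 4.11.
From dR/dt = 0: 1.34(1 - R*/231) = 0.0264·4.11, giving R* = 231·(1 - 0.081) = 212.
From dC/dt = 0: 0.009·212 - 0.384 = 0.05P*, so P* = 1.53/0.05 = 30.5.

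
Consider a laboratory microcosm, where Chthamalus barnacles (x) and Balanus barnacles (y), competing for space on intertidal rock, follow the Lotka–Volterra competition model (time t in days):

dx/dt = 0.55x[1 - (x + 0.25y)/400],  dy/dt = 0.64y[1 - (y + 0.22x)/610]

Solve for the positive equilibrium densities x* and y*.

x* ≈ 262, y* ≈ 552

Setting both brackets to zero gives the nullclines x + 0.25y = 400 and 0.22x + y = 610.
Substituting y = 610 - 0.22x into the first: x(1 - 0.25·0.22) = 400 - 0.25·610.
So x* = 248/0.945 = 262, and then y* = 610 - 0.22·262 = 552.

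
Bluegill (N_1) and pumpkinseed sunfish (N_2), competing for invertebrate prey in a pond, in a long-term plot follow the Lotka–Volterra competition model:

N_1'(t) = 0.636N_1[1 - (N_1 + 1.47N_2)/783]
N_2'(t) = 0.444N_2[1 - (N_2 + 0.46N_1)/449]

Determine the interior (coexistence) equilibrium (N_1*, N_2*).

N_1* ≈ 380, N_2* ≈ 274

Setting both brackets to zero gives the nullclines N_1 + 1.47N_2 = 783 and 0.46N_1 + N_2 = 449.
Substituting N_2 = 449 - 0.46N_1 into the first: N_1(1 - 1.47·0.46) = 783 - 1.47·449.
So N_1* = 123/0.324 = 380, and then N_2* = 449 - 0.46·380 = 274.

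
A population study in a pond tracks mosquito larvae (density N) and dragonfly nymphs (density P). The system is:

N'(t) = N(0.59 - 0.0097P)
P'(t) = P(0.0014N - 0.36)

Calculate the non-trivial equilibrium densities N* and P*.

N* ≈ 257, P* ≈ 60.8

Set dP/dt = 0 with P > 0: 0.0014N - 0.36 = 0, so N* = 0.36/0.0014 = 257.
Set dN/dt = 0 with N > 0: 0.59 - 0.0097P = 0, so P* = 0.59/0.0097 = 60.8.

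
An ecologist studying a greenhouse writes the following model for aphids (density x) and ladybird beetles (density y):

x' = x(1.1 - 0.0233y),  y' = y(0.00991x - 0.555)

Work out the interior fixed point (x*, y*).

Set dy/dt = 0 with y > 0: 0.00991x - 0.555 = 0, so x* = 0.555/0.00991 = 56.
Set dx/dt = 0 with x > 0: 1.1 - 0.0233y = 0, so y* = 1.1/0.0233 = 47.2.

x* ≈ 56, y* ≈ 47.2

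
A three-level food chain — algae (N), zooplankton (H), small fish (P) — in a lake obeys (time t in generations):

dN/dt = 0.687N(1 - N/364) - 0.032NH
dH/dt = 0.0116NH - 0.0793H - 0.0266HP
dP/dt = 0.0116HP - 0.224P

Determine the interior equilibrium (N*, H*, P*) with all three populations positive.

From dP/dt = 0: 0.0116H* = 0.224, so H* = 19.3.
From dN/dt = 0: 0.687(1 - N*/364) = 0.032·19.3, giving N* = 364·(1 - 0.899) = 36.6.
From dH/dt = 0: 0.0116·36.6 - 0.0793 = 0.0266P*, so P* = 0.345/0.0266 = 13.

N* ≈ 36.6, H* ≈ 19.3, P* ≈ 13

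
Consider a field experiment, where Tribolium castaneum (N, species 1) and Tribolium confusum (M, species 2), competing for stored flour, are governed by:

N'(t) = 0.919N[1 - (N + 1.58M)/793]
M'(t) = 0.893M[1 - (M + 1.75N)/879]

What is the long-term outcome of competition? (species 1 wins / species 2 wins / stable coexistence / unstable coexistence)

Compare the nullcline intercepts: K1/α12 = 793/1.58 = 502 < K2 = 879; K2/α21 = 879/1.75 = 502 < K1 = 793.
Since both are reversed, neither can invade when rare; the interior point is a saddle.

unstable coexistence (outcome depends on initial conditions)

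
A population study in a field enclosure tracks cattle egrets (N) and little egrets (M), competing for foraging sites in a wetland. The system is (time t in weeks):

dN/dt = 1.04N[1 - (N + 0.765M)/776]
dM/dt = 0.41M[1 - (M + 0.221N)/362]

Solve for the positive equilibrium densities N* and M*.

N* ≈ 601, M* ≈ 229

Setting both brackets to zero gives the nullclines N + 0.765M = 776 and 0.221N + M = 362.
Substituting M = 362 - 0.221N into the first: N(1 - 0.765·0.221) = 776 - 0.765·362.
So N* = 499/0.831 = 601, and then M* = 362 - 0.221·601 = 229.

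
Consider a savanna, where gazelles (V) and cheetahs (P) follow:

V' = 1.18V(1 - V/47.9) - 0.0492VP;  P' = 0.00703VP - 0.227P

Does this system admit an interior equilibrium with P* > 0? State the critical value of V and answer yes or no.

The predator equation gives dP/dt > 0 only when V > 0.227/0.00703 = 32.3.
Without the predator, V → K = 47.9. Since 47.9 > 32.3, the predator can invade and persist.

Threshold V = 32.3; K > 32.3, so yes, the predator persists.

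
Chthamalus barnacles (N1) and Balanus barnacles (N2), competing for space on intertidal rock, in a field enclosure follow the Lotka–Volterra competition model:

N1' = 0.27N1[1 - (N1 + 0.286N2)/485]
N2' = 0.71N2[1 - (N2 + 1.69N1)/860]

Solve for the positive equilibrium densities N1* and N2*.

Setting both brackets to zero gives the nullclines N1 + 0.286N2 = 485 and 1.69N1 + N2 = 860.
Substituting N2 = 860 - 1.69N1 into the first: N1(1 - 0.286·1.69) = 485 - 0.286·860.
So N1* = 239/0.517 = 463, and then N2* = 860 - 1.69·463 = 78.1.

N1* ≈ 463, N2* ≈ 78.1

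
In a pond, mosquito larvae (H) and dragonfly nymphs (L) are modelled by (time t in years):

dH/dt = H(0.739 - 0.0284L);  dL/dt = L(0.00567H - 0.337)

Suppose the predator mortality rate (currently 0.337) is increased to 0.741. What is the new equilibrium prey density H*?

At the interior fixed point, setting dL/dt = 0 with L > 0 fixes H* = (predator death rate)/(HL coefficient) — independent of the other coefficients.
With the change, H* = 0.741/0.00567 = 131; it rises from 59.4.

H* ≈ 131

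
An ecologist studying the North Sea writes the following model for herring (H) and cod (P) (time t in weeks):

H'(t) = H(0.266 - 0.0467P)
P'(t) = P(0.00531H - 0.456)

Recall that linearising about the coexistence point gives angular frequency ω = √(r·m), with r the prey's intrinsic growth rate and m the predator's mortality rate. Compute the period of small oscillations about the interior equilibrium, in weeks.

Here r = 0.266 and m = 0.456, so r·m = 0.121.
ω = √0.121 = 0.348 per week, hence T = 2π/ω ≈ 18 weeks.

T ≈ 18 weeks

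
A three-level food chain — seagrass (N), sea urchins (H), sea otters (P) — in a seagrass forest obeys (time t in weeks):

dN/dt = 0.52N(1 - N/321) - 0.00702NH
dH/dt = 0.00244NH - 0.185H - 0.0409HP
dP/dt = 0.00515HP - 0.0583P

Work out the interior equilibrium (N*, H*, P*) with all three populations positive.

From dP/dt = 0: 0.00515H* = 0.0583, so H* = 11.3.
From dN/dt = 0: 0.52(1 - N*/321) = 0.00702·11.3, giving N* = 321·(1 - 0.153) = 272.
From dH/dt = 0: 0.00244·272 - 0.185 = 0.0409P*, so P* = 0.479/0.0409 = 11.7.

N* ≈ 272, H* ≈ 11.3, P* ≈ 11.7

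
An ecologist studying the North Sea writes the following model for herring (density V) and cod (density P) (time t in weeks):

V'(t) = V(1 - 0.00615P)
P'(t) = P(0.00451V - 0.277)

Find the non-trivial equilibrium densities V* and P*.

V* ≈ 61.4, P* ≈ 163

Set dP/dt = 0 with P > 0: 0.00451V - 0.277 = 0, so V* = 0.277/0.00451 = 61.4.
Set dV/dt = 0 with V > 0: 1 - 0.00615P = 0, so P* = 1/0.00615 = 163.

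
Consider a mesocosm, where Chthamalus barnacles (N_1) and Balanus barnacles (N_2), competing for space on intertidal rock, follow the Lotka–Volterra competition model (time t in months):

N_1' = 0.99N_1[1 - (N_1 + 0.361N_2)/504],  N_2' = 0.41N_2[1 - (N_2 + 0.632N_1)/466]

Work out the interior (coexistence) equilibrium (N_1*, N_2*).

Setting both brackets to zero gives the nullclines N_1 + 0.361N_2 = 504 and 0.632N_1 + N_2 = 466.
Substituting N_2 = 466 - 0.632N_1 into the first: N_1(1 - 0.361·0.632) = 504 - 0.361·466.
So N_1* = 336/0.772 = 435, and then N_2* = 466 - 0.632·435 = 191.

N_1* ≈ 435, N_2* ≈ 191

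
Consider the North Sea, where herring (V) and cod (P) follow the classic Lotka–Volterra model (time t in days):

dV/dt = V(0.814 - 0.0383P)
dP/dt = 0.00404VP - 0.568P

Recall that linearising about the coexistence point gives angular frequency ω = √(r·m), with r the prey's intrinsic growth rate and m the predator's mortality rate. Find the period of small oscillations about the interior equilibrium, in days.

T ≈ 9.24 days

Here r = 0.814 and m = 0.568, so r·m = 0.462.
ω = √0.462 = 0.68 per day, hence T = 2π/ω ≈ 9.24 days.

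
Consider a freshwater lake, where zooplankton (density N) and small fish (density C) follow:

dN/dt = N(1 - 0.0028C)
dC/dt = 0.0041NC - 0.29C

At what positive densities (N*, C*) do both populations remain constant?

N* ≈ 70.7, C* ≈ 357

Set dC/dt = 0 with C > 0: 0.0041N - 0.29 = 0, so N* = 0.29/0.0041 = 70.7.
Set dN/dt = 0 with N > 0: 1 - 0.0028C = 0, so C* = 1/0.0028 = 357.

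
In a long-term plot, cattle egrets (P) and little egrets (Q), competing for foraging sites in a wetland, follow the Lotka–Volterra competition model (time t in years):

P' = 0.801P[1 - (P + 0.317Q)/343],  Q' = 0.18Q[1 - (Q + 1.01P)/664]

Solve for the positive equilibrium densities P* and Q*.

Setting both brackets to zero gives the nullclines P + 0.317Q = 343 and 1.01P + Q = 664.
Substituting Q = 664 - 1.01P into the first: P(1 - 0.317·1.01) = 343 - 0.317·664.
So P* = 133/0.68 = 195, and then Q* = 664 - 1.01·195 = 467.

P* ≈ 195, Q* ≈ 467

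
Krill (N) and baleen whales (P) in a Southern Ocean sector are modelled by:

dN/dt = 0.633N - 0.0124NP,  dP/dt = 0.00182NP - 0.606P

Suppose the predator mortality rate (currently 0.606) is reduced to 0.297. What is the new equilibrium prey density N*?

N* ≈ 163

At the interior fixed point, setting dP/dt = 0 with P > 0 fixes N* = (predator death rate)/(NP coefficient) — independent of the other coefficients.
With the change, N* = 0.297/0.00182 = 163; it falls from 333.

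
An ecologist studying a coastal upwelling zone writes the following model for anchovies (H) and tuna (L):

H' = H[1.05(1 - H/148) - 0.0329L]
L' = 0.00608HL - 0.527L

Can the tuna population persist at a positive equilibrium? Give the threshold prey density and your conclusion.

The predator equation gives dL/dt > 0 only when H > 0.527/0.00608 = 86.7.
Without the predator, H → K = 148. Since 148 > 86.7, the predator can invade and persist.

Threshold H = 86.7; K > 86.7, so yes, the predator persists.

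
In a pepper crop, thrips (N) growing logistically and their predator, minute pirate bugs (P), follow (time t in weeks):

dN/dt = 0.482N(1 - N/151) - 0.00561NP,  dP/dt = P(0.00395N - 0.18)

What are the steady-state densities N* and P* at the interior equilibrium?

From dP/dt = 0 with P > 0: 0.00395N* = 0.18, so N* = 45.6.
Substitute into dN/dt = 0: 0.482(1 - 45.6/151) = 0.00561P*.
The bracket is 0.698, giving P* = 0.337/0.00561 = 60.

N* ≈ 45.6, P* ≈ 60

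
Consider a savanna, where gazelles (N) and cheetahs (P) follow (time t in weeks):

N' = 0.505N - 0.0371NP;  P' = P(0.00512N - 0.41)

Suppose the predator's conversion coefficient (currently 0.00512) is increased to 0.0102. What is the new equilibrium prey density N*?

N* ≈ 40.2

At the interior fixed point, setting dP/dt = 0 with P > 0 fixes N* = (predator death rate)/(NP coefficient) — independent of the other coefficients.
With the change, N* = 0.41/0.0102 = 40.2; it falls from 80.1.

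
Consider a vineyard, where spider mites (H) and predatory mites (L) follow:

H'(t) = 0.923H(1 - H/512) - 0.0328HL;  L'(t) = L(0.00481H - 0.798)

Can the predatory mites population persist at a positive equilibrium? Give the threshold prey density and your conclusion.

Threshold H = 166; K > 166, so yes, the predator persists.

The predator equation gives dL/dt > 0 only when H > 0.798/0.00481 = 166.
Without the predator, H → K = 512. Since 512 > 166, the predator can invade and persist.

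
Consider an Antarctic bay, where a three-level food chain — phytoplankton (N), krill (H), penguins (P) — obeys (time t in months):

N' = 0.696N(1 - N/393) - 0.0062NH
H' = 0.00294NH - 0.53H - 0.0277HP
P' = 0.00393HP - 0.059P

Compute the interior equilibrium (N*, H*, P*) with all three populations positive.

N* ≈ 340, H* ≈ 15, P* ≈ 17

From dP/dt = 0: 0.00393H* = 0.059, so H* = 15.
From dN/dt = 0: 0.696(1 - N*/393) = 0.0062·15, giving N* = 393·(1 - 0.134) = 340.
From dH/dt = 0: 0.00294·340 - 0.53 = 0.0277P*, so P* = 0.471/0.0277 = 17.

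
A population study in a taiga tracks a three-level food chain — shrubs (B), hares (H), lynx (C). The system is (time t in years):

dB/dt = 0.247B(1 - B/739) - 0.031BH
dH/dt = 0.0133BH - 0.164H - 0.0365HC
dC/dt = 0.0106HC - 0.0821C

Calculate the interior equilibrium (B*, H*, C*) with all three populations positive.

B* ≈ 20.6, H* ≈ 7.75, C* ≈ 3.03

From dC/dt = 0: 0.0106H* = 0.0821, so H* = 7.75.
From dB/dt = 0: 0.247(1 - B*/739) = 0.031·7.75, giving B* = 739·(1 - 0.972) = 20.6.
From dH/dt = 0: 0.0133·20.6 - 0.164 = 0.0365C*, so C* = 0.11/0.0365 = 3.03.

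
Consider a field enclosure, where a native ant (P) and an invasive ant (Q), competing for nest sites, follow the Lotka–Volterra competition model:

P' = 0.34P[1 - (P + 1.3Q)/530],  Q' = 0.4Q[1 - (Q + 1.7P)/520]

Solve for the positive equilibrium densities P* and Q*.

Setting both brackets to zero gives the nullclines P + 1.3Q = 530 and 1.7P + Q = 520.
Substituting Q = 520 - 1.7P into the first: P(1 - 1.3·1.7) = 530 - 1.3·520.
So P* = -146/-1.21 = 121, and then Q* = 520 - 1.7·121 = 315.

P* ≈ 121, Q* ≈ 315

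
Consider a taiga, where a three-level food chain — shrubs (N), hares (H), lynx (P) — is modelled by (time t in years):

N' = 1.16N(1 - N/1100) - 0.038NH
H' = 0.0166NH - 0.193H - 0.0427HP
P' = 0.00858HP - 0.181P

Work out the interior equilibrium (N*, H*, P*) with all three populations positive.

N* ≈ 340, H* ≈ 21.1, P* ≈ 128

From dP/dt = 0: 0.00858H* = 0.181, so H* = 21.1.
From dN/dt = 0: 1.16(1 - N*/1100) = 0.038·21.1, giving N* = 1100·(1 - 0.691) = 340.
From dH/dt = 0: 0.0166·340 - 0.193 = 0.0427P*, so P* = 5.45/0.0427 = 128.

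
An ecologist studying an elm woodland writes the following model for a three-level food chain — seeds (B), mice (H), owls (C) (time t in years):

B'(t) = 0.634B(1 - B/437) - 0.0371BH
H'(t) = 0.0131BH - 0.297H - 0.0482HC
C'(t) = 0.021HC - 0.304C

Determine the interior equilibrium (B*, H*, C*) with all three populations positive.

From dC/dt = 0: 0.021H* = 0.304, so H* = 14.5.
From dB/dt = 0: 0.634(1 - B*/437) = 0.0371·14.5, giving B* = 437·(1 - 0.847) = 66.8.
From dH/dt = 0: 0.0131·66.8 - 0.297 = 0.0482C*, so C* = 0.578/0.0482 = 12.

B* ≈ 66.8, H* ≈ 14.5, C* ≈ 12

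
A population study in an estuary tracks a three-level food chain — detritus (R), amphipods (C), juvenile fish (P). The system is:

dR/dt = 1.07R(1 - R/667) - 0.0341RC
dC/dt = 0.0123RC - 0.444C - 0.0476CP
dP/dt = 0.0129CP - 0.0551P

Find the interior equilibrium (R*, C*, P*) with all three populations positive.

R* ≈ 576, C* ≈ 4.27, P* ≈ 140

From dP/dt = 0: 0.0129C* = 0.0551, so C* = 4.27.
From dR/dt = 0: 1.07(1 - R*/667) = 0.0341·4.27, giving R* = 667·(1 - 0.136) = 576.
From dC/dt = 0: 0.0123·576 - 0.444 = 0.0476P*, so P* = 6.64/0.0476 = 140.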